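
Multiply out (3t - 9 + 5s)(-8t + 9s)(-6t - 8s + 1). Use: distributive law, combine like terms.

(3t - 9 + 5s)(-8t + 9s)(-6t - 8s + 1)
= (-24t² + 27st + 72t - 81s - 40st + 45s²)(-6t - 8s + 1)    [distributive law]
= (-24t² - 13st + 72t - 81s + 45s²)(-6t - 8s + 1)    [combine like terms]
= 144t³ + 192st² - 24t² + 78st² + 104s²t - 13st - 432t² - 576st + 72t + 486st + 648s² - 81s - 270s²t - 360s³ + 45s²    [distributive law]
= 144t³ + 270st² - 456t² - 166s²t - 103st + 72t + 693s² - 81s - 360s³    [combine like terms]

144t³ + 270st² - 456t² - 166s²t - 103st + 72t + 693s² - 81s - 360s³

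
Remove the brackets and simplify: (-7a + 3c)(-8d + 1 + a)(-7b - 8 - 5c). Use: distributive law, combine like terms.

(-7a + 3c)(-8d + 1 + a)(-7b - 8 - 5c)
= (56ad - 7a - 7a² - 24cd + 3c + 3ac)(-7b - 8 - 5c)    [distributive law]
= -392abd - 448ad - 280acd + 49ab + 56a + 35ac + 49a²b + 56a² + 35a²c + 168bcd + 192cd + 120c²d - 21bc - 24c - 15c² - 21abc - 24ac - 15ac²    [distributive law]
= -392abd - 448ad - 280acd + 49ab + 56a + 11ac + 49a²b + 56a² + 35a²c + 168bcd + 192cd + 120c²d - 21bc - 24c - 15c² - 21abc - 15ac²    [combine like terms]

-392abd - 448ad - 280acd + 49ab + 56a + 11ac + 49a²b + 56a² + 35a²c + 168bcd + 192cd + 120c²d - 21bc - 24c - 15c² - 21abc - 15ac²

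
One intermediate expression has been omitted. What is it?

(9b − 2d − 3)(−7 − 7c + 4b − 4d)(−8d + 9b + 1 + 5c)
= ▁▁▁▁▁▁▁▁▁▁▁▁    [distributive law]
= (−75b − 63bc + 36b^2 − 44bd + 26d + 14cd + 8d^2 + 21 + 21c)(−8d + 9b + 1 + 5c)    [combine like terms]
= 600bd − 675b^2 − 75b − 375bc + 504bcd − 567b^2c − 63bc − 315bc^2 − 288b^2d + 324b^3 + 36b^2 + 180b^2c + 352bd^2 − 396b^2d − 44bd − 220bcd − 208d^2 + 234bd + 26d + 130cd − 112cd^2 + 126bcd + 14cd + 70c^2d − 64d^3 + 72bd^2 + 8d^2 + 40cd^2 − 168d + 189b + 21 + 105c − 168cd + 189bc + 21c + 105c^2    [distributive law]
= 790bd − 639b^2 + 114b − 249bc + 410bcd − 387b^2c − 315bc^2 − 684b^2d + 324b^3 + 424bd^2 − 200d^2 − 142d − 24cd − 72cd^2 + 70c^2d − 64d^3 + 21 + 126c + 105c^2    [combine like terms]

After distributive law, the bracketed line is:

(−63b − 63bc + 36b^2 − 36bd + 14d + 14cd − 8bd + 8d^2 + 21 + 21c − 12b + 12d)(−8d + 9b + 1 + 5c)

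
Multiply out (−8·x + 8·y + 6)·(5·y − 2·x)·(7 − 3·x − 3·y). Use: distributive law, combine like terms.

−446·x·y + 120·x²·y + 48·x·y² + 148·x² − 48·x³ + 190·y² − 120·y³ + 210·y − 84·x

(−8·x + 8·y + 6)·(5·y − 2·x)·(7 − 3·x − 3·y)
= (−40·x·y + 16·x² + 40·y² − 16·x·y + 30·y − 12·x)·(7 − 3·x − 3·y)    [distributive law]
= (−56·x·y + 16·x² + 40·y² + 30·y − 12·x)·(7 − 3·x − 3·y)    [combine like terms]
= −392·x·y + 168·x²·y + 168·x·y² + 112·x² − 48·x³ − 48·x²·y + 280·y² − 120·x·y² − 120·y³ + 210·y − 90·x·y − 90·y² − 84·x + 36·x² + 36·x·y    [distributive law]
= −446·x·y + 120·x²·y + 48·x·y² + 148·x² − 48·x³ + 190·y² − 120·y³ + 210·y − 84·x    [combine like terms]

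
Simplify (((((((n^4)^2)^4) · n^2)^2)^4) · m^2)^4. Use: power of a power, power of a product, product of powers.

m^8n^1088

(((((((n^4)^2)^4) · n^2)^2)^4) · m^2)^4
= (((((((n^4)^2)^4) · n^2)^2)^4)^4) · ((m^2)^4)    [power of a product]
= ((((((n^4)^2)^4) · n^2)^2)^16) · ((m^2)^4)    [power of a power]
= (((((n^4)^2)^4) · n^2)^32) · ((m^2)^4)    [power of a power]
= (((((n^4)^2)^4)^32) · ((n^2)^32)) · ((m^2)^4)    [power of a product]
= ((((n^4)^2)^128) · ((n^2)^32)) · ((m^2)^4)    [power of a power]
= (((n^4)^256) · ((n^2)^32)) · ((m^2)^4)    [power of a power]
= (n^1024 · ((n^2)^32)) · ((m^2)^4)    [power of a power]
= (n^1024 · n^64) · ((m^2)^4)    [power of a power]
= n^1088 · ((m^2)^4)    [product of powers]
= n^1088 · m^8    [power of a power]
= m^8n^1088    [rearrange]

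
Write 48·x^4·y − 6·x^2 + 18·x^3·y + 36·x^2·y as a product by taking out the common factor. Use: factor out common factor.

48·x^4·y − 6·x^2 + 18·x^3·y + 36·x^2·y
= 6(8·x^4·y − x^2 + 3·x^3·y + 6·x^2·y)    [factor out 6]
= 6·x^2(8·x^2·y − 1 + 3·x·y + 6·y)    [factor out x^2]

6·x^2(8·x^2·y − 1 + 3·x·y + 6·y)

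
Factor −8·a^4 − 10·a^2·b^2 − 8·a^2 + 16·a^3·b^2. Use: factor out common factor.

2·a^2(−4·a^2 − 5·b^2 − 4 + 8·a·b^2)

−8·a^4 − 10·a^2·b^2 − 8·a^2 + 16·a^3·b^2
= 2(−4·a^4 − 5·a^2·b^2 − 4·a^2 + 8·a^3·b^2)    [factor out 2]
= 2·a^2(−4·a^2 − 5·b^2 − 4 + 8·a·b^2)    [factor out a^2]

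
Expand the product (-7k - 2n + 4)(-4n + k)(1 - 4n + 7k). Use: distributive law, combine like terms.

-102kn - 48kn² + 210k²n + 21k² - 49k³ + 72n² - 32n³ - 16n + 4k

(-7k - 2n + 4)(-4n + k)(1 - 4n + 7k)
= (28kn - 7k² + 8n² - 2kn - 16n + 4k)(1 - 4n + 7k)    [distributive law]
= (26kn - 7k² + 8n² - 16n + 4k)(1 - 4n + 7k)    [combine like terms]
= 26kn - 104kn² + 182k²n - 7k² + 28k²n - 49k³ + 8n² - 32n³ + 56kn² - 16n + 64n² - 112kn + 4k - 16kn + 28k²    [distributive law]
= -102kn - 48kn² + 210k²n + 21k² - 49k³ + 72n² - 32n³ - 16n + 4k    [combine like terms]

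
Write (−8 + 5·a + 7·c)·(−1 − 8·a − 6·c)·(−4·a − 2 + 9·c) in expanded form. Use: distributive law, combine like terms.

(−8 + 5·a + 7·c)·(−1 − 8·a − 6·c)·(−4·a − 2 + 9·c)
= (8 + 64·a + 48·c − 5·a − 40·a^2 − 30·a·c − 7·c − 56·a·c − 42·c^2)·(−4·a − 2 + 9·c)    [distributive law]
= (8 + 59·a + 41·c − 40·a^2 − 86·a·c − 42·c^2)·(−4·a − 2 + 9·c)    [combine like terms]
= −32·a − 16 + 72·c − 236·a^2 − 118·a + 531·a·c − 164·a·c − 82·c + 369·c^2 + 160·a^3 + 80·a^2 − 360·a^2·c + 344·a^2·c + 172·a·c − 774·a·c^2 + 168·a·c^2 + 84·c^2 − 378·c^3    [distributive law]
= −150·a − 16 − 10·c − 156·a^2 + 539·a·c + 453·c^2 + 160·a^3 − 16·a^2·c − 606·a·c^2 − 378·c^3    [combine like terms]

−150·a − 16 − 10·c − 156·a^2 + 539·a·c + 453·c^2 + 160·a^3 − 16·a^2·c − 606·a·c^2 − 378·c^3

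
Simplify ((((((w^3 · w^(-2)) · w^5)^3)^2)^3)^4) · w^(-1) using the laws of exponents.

w^431

((((((w^3 · w^(-2)) · w^5)^3)^2)^3)^4) · w^(-1)
= (((((w^3 · w^(-2)) · w^5)^3)^2)^12) · w^(-1)    [power of a power]
= ((((w^3 · w^(-2)) · w^5)^3)^24) · w^(-1)    [power of a power]
= (((w^3 · w^(-2)) · w^5)^72) · w^(-1)    [power of a power]
= (((w^3 · w^(-2))^72) · ((w^5)^72)) · w^(-1)    [power of a product]
= ((((w^3)^72) · ((w^(-2))^72)) · ((w^5)^72)) · w^(-1)    [power of a product]
= ((w^216 · ((w^(-2))^72)) · ((w^5)^72)) · w^(-1)    [power of a power]
= ((w^216 · w^(-144)) · ((w^5)^72)) · w^(-1)    [power of a power]
= (w^72 · ((w^5)^72)) · w^(-1)    [product of powers]
= (w^72 · w^360) · w^(-1)    [power of a power]
= w^432 · w^(-1)    [product of powers]
= w^431    [product of powers]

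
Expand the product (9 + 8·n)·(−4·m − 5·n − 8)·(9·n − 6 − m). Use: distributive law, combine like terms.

(9 + 8·n)·(−4·m − 5·n − 8)·(9·n − 6 − m)
= (−36·m − 45·n − 72 − 32·m·n − 40·n^2 − 64·n)·(9·n − 6 − m)    [distributive law]
= (−36·m − 109·n − 72 − 32·m·n − 40·n^2)·(9·n − 6 − m)    [combine like terms]
= −324·m·n + 216·m + 36·m^2 − 981·n^2 + 654·n + 109·m·n − 648·n + 432 + 72·m − 288·m·n^2 + 192·m·n + 32·m^2·n − 360·n^3 + 240·n^2 + 40·m·n^2    [distributive law]
= −23·m·n + 288·m + 36·m^2 − 741·n^2 + 6·n + 432 − 248·m·n^2 + 32·m^2·n − 360·n^3    [combine like terms]

−23·m·n + 288·m + 36·m^2 − 741·n^2 + 6·n + 432 − 248·m·n^2 + 32·m^2·n − 360·n^3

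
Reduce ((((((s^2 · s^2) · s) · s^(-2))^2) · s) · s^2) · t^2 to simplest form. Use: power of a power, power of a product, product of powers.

((((((s^2 · s^2) · s) · s^(-2))^2) · s) · s^2) · t^2
= ((((((s^2 · s^2) · s)^2) · ((s^(-2))^2)) · s) · s^2) · t^2    [power of a product]
= ((((((s^2 · s^2)^2) · (s^2)) · ((s^(-2))^2)) · s) · s^2) · t^2    [power of a product]
= (((((((s^2)^2) · ((s^2)^2)) · (s^2)) · ((s^(-2))^2)) · s) · s^2) · t^2    [power of a product]
= (((((s^4 · ((s^2)^2)) · (s^2)) · ((s^(-2))^2)) · s) · s^2) · t^2    [power of a power]
= (((((s^4 · s^4) · (s^2)) · ((s^(-2))^2)) · s) · s^2) · t^2    [power of a power]
= ((((s^8 · (s^2)) · ((s^(-2))^2)) · s) · s^2) · t^2    [product of powers]
= (((s^10 · ((s^(-2))^2)) · s) · s^2) · t^2    [product of powers]
= (((s^10 · s^(-4)) · s) · s^2) · t^2    [power of a power]
= ((s^6 · s) · s^2) · t^2    [product of powers]
= (s^7 · s^2) · t^2    [product of powers]
= s^9 · t^2    [product of powers]
= s^9·t^2    [rearrange]

s^9·t^2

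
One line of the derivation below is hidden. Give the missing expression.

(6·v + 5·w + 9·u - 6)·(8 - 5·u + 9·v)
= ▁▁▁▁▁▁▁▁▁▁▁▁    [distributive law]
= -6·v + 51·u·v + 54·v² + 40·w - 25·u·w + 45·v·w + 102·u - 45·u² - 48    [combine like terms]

By distributive law:

48·v - 30·u·v + 54·v² + 40·w - 25·u·w + 45·v·w + 72·u - 45·u² + 81·u·v - 48 + 30·u - 54·v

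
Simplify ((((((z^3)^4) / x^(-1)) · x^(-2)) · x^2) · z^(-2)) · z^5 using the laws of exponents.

((((((z^3)^4) / x^(-1)) · x^(-2)) · x^2) · z^(-2)) · z^5
= ((((z^12 / x^(-1)) · x^(-2)) · x^2) · z^(-2)) · z^5    [power of a power]
= x·z^15    [quotient of powers; product of powers]

x·z^15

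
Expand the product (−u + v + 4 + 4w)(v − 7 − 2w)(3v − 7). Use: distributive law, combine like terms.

−3uv^2 + 28uv − 49u + 6uvw − 14uw + 3v^3 − 16v^2 − 63v + 6v^2w − 122vw + 196 + 252w − 24vw^2 + 56w^2

(−u + v + 4 + 4w)(v − 7 − 2w)(3v − 7)
= (−uv + 7u + 2uw + v^2 − 7v − 2vw + 4v − 28 − 8w + 4vw − 28w − 8w^2)(3v − 7)    [distributive law]
= (−uv + 7u + 2uw + v^2 − 3v + 2vw − 28 − 36w − 8w^2)(3v − 7)    [combine like terms]
= −3uv^2 + 7uv + 21uv − 49u + 6uvw − 14uw + 3v^3 − 7v^2 − 9v^2 + 21v + 6v^2w − 14vw − 84v + 196 − 108vw + 252w − 24vw^2 + 56w^2    [distributive law]
= −3uv^2 + 28uv − 49u + 6uvw − 14uw + 3v^3 − 16v^2 − 63v + 6v^2w − 122vw + 196 + 252w − 24vw^2 + 56w^2    [combine like terms]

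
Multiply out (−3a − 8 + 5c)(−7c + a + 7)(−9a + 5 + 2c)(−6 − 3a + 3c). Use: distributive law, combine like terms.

(−3a − 8 + 5c)(−7c + a + 7)(−9a + 5 + 2c)(−6 − 3a + 3c)
= (21ac − 3a² − 21a + 56c − 8a − 56 − 35c² + 5ac + 35c)(−9a + 5 + 2c)(−6 − 3a + 3c)    [distributive law]
= (26ac − 3a² − 29a + 91c − 56 − 35c²)(−9a + 5 + 2c)(−6 − 3a + 3c)    [combine like terms]
= (−234a²c + 130ac + 52ac² + 27a³ − 15a² − 6a²c + 261a² − 145a − 58ac − 819ac + 455c + 182c² + 504a − 280 − 112c + 315ac² − 175c² − 70c³)(−6 − 3a + 3c)    [distributive law]
= (−240a²c − 747ac + 367ac² + 27a³ + 246a² + 359a + 343c + 7c² − 280 − 70c³)(−6 − 3a + 3c)    [combine like terms]
= 1440a²c + 720a³c − 720a²c² + 4482ac + 2241a²c − 2241ac² − 2202ac² − 1101a²c² + 1101ac³ − 162a³ − 81a⁴ + 81a³c − 1476a² − 738a³ + 738a²c − 2154a − 1077a² + 1077ac − 2058c − 1029ac + 1029c² − 42c² − 21ac² + 21c³ + 1680 + 840a − 840c + 420c³ + 210ac³ − 210c⁴    [distributive law]
= 4419a²c + 801a³c − 1821a²c² + 4530ac − 4464ac² + 1311ac³ − 900a³ − 81a⁴ − 2553a² − 1314a − 2898c + 987c² + 441c³ + 1680 − 210c⁴    [combine like terms]

4419a²c + 801a³c − 1821a²c² + 4530ac − 4464ac² + 1311ac³ − 900a³ − 81a⁴ − 2553a² − 1314a − 2898c + 987c² + 441c³ + 1680 − 210c⁴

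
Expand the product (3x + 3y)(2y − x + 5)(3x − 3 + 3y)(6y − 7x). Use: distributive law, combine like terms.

(3x + 3y)(2y − x + 5)(3x − 3 + 3y)(6y − 7x)
= (6xy − 3x² + 15x + 6y² − 3xy + 15y)(3x − 3 + 3y)(6y − 7x)    [distributive law]
= (3xy − 3x² + 15x + 6y² + 15y)(3x − 3 + 3y)(6y − 7x)    [combine like terms]
= (9x²y − 9xy + 9xy² − 9x³ + 9x² − 9x²y + 45x² − 45x + 45xy + 18xy² − 18y² + 18y³ + 45xy − 45y + 45y²)(6y − 7x)    [distributive law]
= (81xy + 27xy² − 9x³ + 54x² − 45x + 27y² + 18y³ − 45y)(6y − 7x)    [combine like terms]
= 486xy² − 567x²y + 162xy³ − 189x²y² − 54x³y + 63x⁴ + 324x²y − 378x³ − 270xy + 315x² + 162y³ − 189xy² + 108y⁴ − 126xy³ − 270y² + 315xy    [distributive law]
= 297xy² − 243x²y + 36xy³ − 189x²y² − 54x³y + 63x⁴ − 378x³ + 45xy + 315x² + 162y³ + 108y⁴ − 270y²    [combine like terms]

297xy² − 243x²y + 36xy³ − 189x²y² − 54x³y + 63x⁴ − 378x³ + 45xy + 315x² + 162y³ + 108y⁴ − 270y²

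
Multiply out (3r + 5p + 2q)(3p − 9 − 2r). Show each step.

(3r + 5p + 2q)(3p − 9 − 2r)
= 9pr − 27r − 6r^2 + 15p^2 − 45p − 10pr + 6pq − 18q − 4qr    [distributive law]
= −pr − 27r − 6r^2 + 15p^2 − 45p + 6pq − 18q − 4qr    [combine like terms]

−pr − 27r − 6r^2 + 15p^2 − 45p + 6pq − 18q − 4qr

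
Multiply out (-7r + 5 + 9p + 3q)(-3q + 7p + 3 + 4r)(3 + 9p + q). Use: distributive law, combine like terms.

(-7r + 5 + 9p + 3q)(-3q + 7p + 3 + 4r)(3 + 9p + q)
= (21qr - 49pr - 21r - 28r^2 - 15q + 35p + 15 + 20r - 27pq + 63p^2 + 27p + 36pr - 9q^2 + 21pq + 9q + 12qr)(3 + 9p + q)    [distributive law]
= (33qr - 13pr - r - 28r^2 - 6q + 62p + 15 - 6pq + 63p^2 - 9q^2)(3 + 9p + q)    [combine like terms]
= 99qr + 297pqr + 33q^2r - 39pr - 117p^2r - 13pqr - 3r - 9pr - qr - 84r^2 - 252pr^2 - 28qr^2 - 18q - 54pq - 6q^2 + 186p + 558p^2 + 62pq + 45 + 135p + 15q - 18pq - 54p^2q - 6pq^2 + 189p^2 + 567p^3 + 63p^2q - 27q^2 - 81pq^2 - 9q^3    [distributive law]
= 98qr + 284pqr + 33q^2r - 48pr - 117p^2r - 3r - 84r^2 - 252pr^2 - 28qr^2 - 3q - 10pq - 33q^2 + 321p + 747p^2 + 45 + 9p^2q - 87pq^2 + 567p^3 - 9q^3    [combine like terms]

98qr + 284pqr + 33q^2r - 48pr - 117p^2r - 3r - 84r^2 - 252pr^2 - 28qr^2 - 3q - 10pq - 33q^2 + 321p + 747p^2 + 45 + 9p^2q - 87pq^2 + 567p^3 - 9q^3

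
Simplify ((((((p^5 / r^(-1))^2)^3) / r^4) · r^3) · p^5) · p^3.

p^38r^5

((((((p^5 / r^(-1))^2)^3) / r^4) · r^3) · p^5) · p^3
= (((((p^5 / r^(-1))^6) / r^4) · r^3) · p^5) · p^3    [power of a power]
= ((((((p^5)^6) / ((r^(-1))^6)) / r^4) · r^3) · p^5) · p^3    [power of a quotient]
= ((((p^30 / ((r^(-1))^6)) / r^4) · r^3) · p^5) · p^3    [power of a power]
= ((((p^30 / r^(-6)) / r^4) · r^3) · p^5) · p^3    [power of a power]
= p^38r^5    [quotient of powers; product of powers]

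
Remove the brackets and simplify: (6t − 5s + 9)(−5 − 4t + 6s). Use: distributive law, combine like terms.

−66t − 24t² + 56st + 79s − 30s² − 45

(6t − 5s + 9)(−5 − 4t + 6s)
= −30t − 24t² + 36st + 25s + 20st − 30s² − 45 − 36t + 54s    [distributive law]
= −66t − 24t² + 56st + 79s − 30s² − 45    [combine like terms]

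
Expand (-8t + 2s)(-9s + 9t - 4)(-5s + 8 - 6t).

-342s²t + 608st - 180st² - 768t² + 432t³ + 256t + 90s³ - 104s² - 64s

(-8t + 2s)(-9s + 9t - 4)(-5s + 8 - 6t)
= (72st - 72t² + 32t - 18s² + 18st - 8s)(-5s + 8 - 6t)    [distributive law]
= (90st - 72t² + 32t - 18s² - 8s)(-5s + 8 - 6t)    [combine like terms]
= -450s²t + 720st - 540st² + 360st² - 576t² + 432t³ - 160st + 256t - 192t² + 90s³ - 144s² + 108s²t + 40s² - 64s + 48st    [distributive law]
= -342s²t + 608st - 180st² - 768t² + 432t³ + 256t + 90s³ - 104s² - 64s    [combine like terms]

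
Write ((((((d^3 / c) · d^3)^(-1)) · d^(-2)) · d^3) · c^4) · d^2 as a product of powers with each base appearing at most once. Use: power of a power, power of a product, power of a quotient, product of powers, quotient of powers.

((((((d^3 / c) · d^3)^(-1)) · d^(-2)) · d^3) · c^4) · d^2
= ((((((d^3 / c)^(-1)) · ((d^3)^(-1))) · d^(-2)) · d^3) · c^4) · d^2    [power of a product]
= (((((((d^3)^(-1)) / (c^(-1))) · ((d^3)^(-1))) · d^(-2)) · d^3) · c^4) · d^2    [power of a quotient]
= (((((d^(-3) / (c^(-1))) · ((d^3)^(-1))) · d^(-2)) · d^3) · c^4) · d^2    [power of a power]
= (((((d^(-3) / c^(-1)) · d^(-3)) · d^(-2)) · d^3) · c^4) · d^2    [power of a power]
= c^5d^(-3)    [quotient of powers; product of powers]

c^5d^(-3)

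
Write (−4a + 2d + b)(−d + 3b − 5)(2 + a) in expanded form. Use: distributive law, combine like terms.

(−4a + 2d + b)(−d + 3b − 5)(2 + a)
= (4ad − 12ab + 20a − 2d^2 + 6bd − 10d − bd + 3b^2 − 5b)(2 + a)    [distributive law]
= (4ad − 12ab + 20a − 2d^2 + 5bd − 10d + 3b^2 − 5b)(2 + a)    [combine like terms]
= 8ad + 4a^2d − 24ab − 12a^2b + 40a + 20a^2 − 4d^2 − 2ad^2 + 10bd + 5abd − 20d − 10ad + 6b^2 + 3ab^2 − 10b − 5ab    [distributive law]
= −2ad + 4a^2d − 29ab − 12a^2b + 40a + 20a^2 − 4d^2 − 2ad^2 + 10bd + 5abd − 20d + 6b^2 + 3ab^2 − 10b    [combine like terms]

−2ad + 4a^2d − 29ab − 12a^2b + 40a + 20a^2 − 4d^2 − 2ad^2 + 10bd + 5abd − 20d + 6b^2 + 3ab^2 − 10b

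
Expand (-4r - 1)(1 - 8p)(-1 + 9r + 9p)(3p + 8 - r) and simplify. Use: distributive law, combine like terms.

(-4r - 1)(1 - 8p)(-1 + 9r + 9p)(3p + 8 - r)
= (-4r + 32pr - 1 + 8p)(-1 + 9r + 9p)(3p + 8 - r)    [distributive law]
= (4r - 36r^2 - 36pr - 32pr + 288pr^2 + 288p^2r + 1 - 9r - 9p - 8p + 72pr + 72p^2)(3p + 8 - r)    [distributive law]
= (-5r - 36r^2 + 4pr + 288pr^2 + 288p^2r + 1 - 17p + 72p^2)(3p + 8 - r)    [combine like terms]
= -15pr - 40r + 5r^2 - 108pr^2 - 288r^2 + 36r^3 + 12p^2r + 32pr - 4pr^2 + 864p^2r^2 + 2304pr^2 - 288pr^3 + 864p^3r + 2304p^2r - 288p^2r^2 + 3p + 8 - r - 51p^2 - 136p + 17pr + 216p^3 + 576p^2 - 72p^2r    [distributive law]
= 34pr - 41r - 283r^2 + 2192pr^2 + 36r^3 + 2244p^2r + 576p^2r^2 - 288pr^3 + 864p^3r - 133p + 8 + 525p^2 + 216p^3    [combine like terms]

34pr - 41r - 283r^2 + 2192pr^2 + 36r^3 + 2244p^2r + 576p^2r^2 - 288pr^3 + 864p^3r - 133p + 8 + 525p^2 + 216p^3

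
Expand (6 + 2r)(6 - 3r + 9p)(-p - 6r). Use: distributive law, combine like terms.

-36p - 216r - 318pr + 36r^2 - 54p^2 - 102pr^2 + 36r^3 - 18p^2r

(6 + 2r)(6 - 3r + 9p)(-p - 6r)
= (36 - 18r + 54p + 12r - 6r^2 + 18pr)(-p - 6r)    [distributive law]
= (36 - 6r + 54p - 6r^2 + 18pr)(-p - 6r)    [combine like terms]
= -36p - 216r + 6pr + 36r^2 - 54p^2 - 324pr + 6pr^2 + 36r^3 - 18p^2r - 108pr^2    [distributive law]
= -36p - 216r - 318pr + 36r^2 - 54p^2 - 102pr^2 + 36r^3 - 18p^2r    [combine like terms]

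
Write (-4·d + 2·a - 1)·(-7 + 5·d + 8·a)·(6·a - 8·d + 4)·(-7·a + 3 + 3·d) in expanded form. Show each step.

(-4·d + 2·a - 1)·(-7 + 5·d + 8·a)·(6·a - 8·d + 4)·(-7·a + 3 + 3·d)
= (28·d - 20·d^2 - 32·a·d - 14·a + 10·a·d + 16·a^2 + 7 - 5·d - 8·a)·(6·a - 8·d + 4)·(-7·a + 3 + 3·d)    [distributive law]
= (23·d - 20·d^2 - 22·a·d - 22·a + 16·a^2 + 7)·(6·a - 8·d + 4)·(-7·a + 3 + 3·d)    [combine like terms]
= (138·a·d - 184·d^2 + 92·d - 120·a·d^2 + 160·d^3 - 80·d^2 - 132·a^2·d + 176·a·d^2 - 88·a·d - 132·a^2 + 176·a·d - 88·a + 96·a^3 - 128·a^2·d + 64·a^2 + 42·a - 56·d + 28)·(-7·a + 3 + 3·d)    [distributive law]
= (226·a·d - 264·d^2 + 36·d + 56·a·d^2 + 160·d^3 - 260·a^2·d - 68·a^2 - 46·a + 96·a^3 + 28)·(-7·a + 3 + 3·d)    [combine like terms]
= -1582·a^2·d + 678·a·d + 678·a·d^2 + 1848·a·d^2 - 792·d^2 - 792·d^3 - 252·a·d + 108·d + 108·d^2 - 392·a^2·d^2 + 168·a·d^2 + 168·a·d^3 - 1120·a·d^3 + 480·d^3 + 480·d^4 + 1820·a^3·d - 780·a^2·d - 780·a^2·d^2 + 476·a^3 - 204·a^2 - 204·a^2·d + 322·a^2 - 138·a - 138·a·d - 672·a^4 + 288·a^3 + 288·a^3·d - 196·a + 84 + 84·d    [distributive law]
= -2566·a^2·d + 288·a·d + 2694·a·d^2 - 684·d^2 - 312·d^3 + 192·d - 1172·a^2·d^2 - 952·a·d^3 + 480·d^4 + 2108·a^3·d + 764·a^3 + 118·a^2 - 334·a - 672·a^4 + 84    [combine like terms]

-2566·a^2·d + 288·a·d + 2694·a·d^2 - 684·d^2 - 312·d^3 + 192·d - 1172·a^2·d^2 - 952·a·d^3 + 480·d^4 + 2108·a^3·d + 764·a^3 + 118·a^2 - 334·a - 672·a^4 + 84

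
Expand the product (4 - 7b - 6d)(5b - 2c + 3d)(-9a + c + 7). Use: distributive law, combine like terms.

(4 - 7b - 6d)(5b - 2c + 3d)(-9a + c + 7)
= (20b - 8c + 12d - 35b^2 + 14bc - 21bd - 30bd + 12cd - 18d^2)(-9a + c + 7)    [distributive law]
= (20b - 8c + 12d - 35b^2 + 14bc - 51bd + 12cd - 18d^2)(-9a + c + 7)    [combine like terms]
= -180ab + 20bc + 140b + 72ac - 8c^2 - 56c - 108ad + 12cd + 84d + 315ab^2 - 35b^2c - 245b^2 - 126abc + 14bc^2 + 98bc + 459abd - 51bcd - 357bd - 108acd + 12c^2d + 84cd + 162ad^2 - 18cd^2 - 126d^2    [distributive law]
= -180ab + 118bc + 140b + 72ac - 8c^2 - 56c - 108ad + 96cd + 84d + 315ab^2 - 35b^2c - 245b^2 - 126abc + 14bc^2 + 459abd - 51bcd - 357bd - 108acd + 12c^2d + 162ad^2 - 18cd^2 - 126d^2    [combine like terms]

-180ab + 118bc + 140b + 72ac - 8c^2 - 56c - 108ad + 96cd + 84d + 315ab^2 - 35b^2c - 245b^2 - 126abc + 14bc^2 + 459abd - 51bcd - 357bd - 108acd + 12c^2d + 162ad^2 - 18cd^2 - 126d^2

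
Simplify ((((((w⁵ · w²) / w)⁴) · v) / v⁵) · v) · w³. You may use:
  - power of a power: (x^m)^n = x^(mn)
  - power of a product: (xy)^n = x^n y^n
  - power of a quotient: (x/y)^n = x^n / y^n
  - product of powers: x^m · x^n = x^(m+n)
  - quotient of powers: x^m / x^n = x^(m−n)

((((((w⁵ · w²) / w)⁴) · v) / v⁵) · v) · w³
= ((((((w⁵ · w²)⁴) / (w⁴)) · v) / v⁵) · v) · w³    [power of a quotient]
= (((((((w⁵)⁴) · ((w²)⁴)) / (w⁴)) · v) / v⁵) · v) · w³    [power of a product]
= (((((w²⁰ · ((w²)⁴)) / (w⁴)) · v) / v⁵) · v) · w³    [power of a power]
= (((((w²⁰ · w⁸) / (w⁴)) · v) / v⁵) · v) · w³    [power of a power]
= ((((w²⁸ / (w⁴)) · v) / v⁵) · v) · w³    [product of powers]
= (((w²⁴ · v) / v⁵) · v) · w³    [quotient of powers]
= v⁻³·w²⁷    [quotient of powers; product of powers]

v⁻³·w²⁷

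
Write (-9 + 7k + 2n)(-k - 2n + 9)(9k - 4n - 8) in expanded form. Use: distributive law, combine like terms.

704k^2 + 164kn - 1305k - 112n^2 + 36n + 648 - 63k^3 - 116k^2n + 28kn^2 + 16n^3

(-9 + 7k + 2n)(-k - 2n + 9)(9k - 4n - 8)
= (9k + 18n - 81 - 7k^2 - 14kn + 63k - 2kn - 4n^2 + 18n)(9k - 4n - 8)    [distributive law]
= (72k + 36n - 81 - 7k^2 - 16kn - 4n^2)(9k - 4n - 8)    [combine like terms]
= 648k^2 - 288kn - 576k + 324kn - 144n^2 - 288n - 729k + 324n + 648 - 63k^3 + 28k^2n + 56k^2 - 144k^2n + 64kn^2 + 128kn - 36kn^2 + 16n^3 + 32n^2    [distributive law]
= 704k^2 + 164kn - 1305k - 112n^2 + 36n + 648 - 63k^3 - 116k^2n + 28kn^2 + 16n^3    [combine like terms]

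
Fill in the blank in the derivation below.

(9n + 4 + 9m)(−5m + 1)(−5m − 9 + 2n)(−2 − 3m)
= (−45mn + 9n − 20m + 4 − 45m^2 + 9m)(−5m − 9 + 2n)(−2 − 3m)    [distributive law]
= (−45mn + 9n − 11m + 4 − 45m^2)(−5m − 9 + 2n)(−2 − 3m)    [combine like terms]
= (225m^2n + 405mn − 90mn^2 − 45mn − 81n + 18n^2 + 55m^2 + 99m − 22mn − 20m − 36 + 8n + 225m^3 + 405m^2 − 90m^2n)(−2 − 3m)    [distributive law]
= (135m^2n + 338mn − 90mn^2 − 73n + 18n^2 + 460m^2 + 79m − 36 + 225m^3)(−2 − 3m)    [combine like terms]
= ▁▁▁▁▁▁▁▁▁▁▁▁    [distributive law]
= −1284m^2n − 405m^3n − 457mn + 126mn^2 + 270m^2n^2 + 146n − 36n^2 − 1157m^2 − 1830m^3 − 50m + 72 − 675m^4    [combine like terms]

By distributive law:

−270m^2n − 405m^3n − 676mn − 1014m^2n + 180mn^2 + 270m^2n^2 + 146n + 219mn − 36n^2 − 54mn^2 − 920m^2 − 1380m^3 − 158m − 237m^2 + 72 + 108m − 450m^3 − 675m^4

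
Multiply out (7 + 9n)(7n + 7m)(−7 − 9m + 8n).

(7 + 9n)(7n + 7m)(−7 − 9m + 8n)
= (49n + 49m + 63n^2 + 63mn)(−7 − 9m + 8n)    [distributive law]
= −343n − 441mn + 392n^2 − 343m − 441m^2 + 392mn − 441n^2 − 567mn^2 + 504n^3 − 441mn − 567m^2n + 504mn^2    [distributive law]
= −343n − 490mn − 49n^2 − 343m − 441m^2 − 63mn^2 + 504n^3 − 567m^2n    [combine like terms]

−343n − 490mn − 49n^2 − 343m − 441m^2 − 63mn^2 + 504n^3 − 567m^2n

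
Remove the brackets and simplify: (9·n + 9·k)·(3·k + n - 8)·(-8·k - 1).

(9·n + 9·k)·(3·k + n - 8)·(-8·k - 1)
= (27·k·n + 9·n^2 - 72·n + 27·k^2 + 9·k·n - 72·k)·(-8·k - 1)    [distributive law]
= (36·k·n + 9·n^2 - 72·n + 27·k^2 - 72·k)·(-8·k - 1)    [combine like terms]
= -288·k^2·n - 36·k·n - 72·k·n^2 - 9·n^2 + 576·k·n + 72·n - 216·k^3 - 27·k^2 + 576·k^2 + 72·k    [distributive law]
= -288·k^2·n + 540·k·n - 72·k·n^2 - 9·n^2 + 72·n - 216·k^3 + 549·k^2 + 72·k    [combine like terms]

-288·k^2·n + 540·k·n - 72·k·n^2 - 9·n^2 + 72·n - 216·k^3 + 549·k^2 + 72·k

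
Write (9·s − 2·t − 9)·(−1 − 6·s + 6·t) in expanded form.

45·s − 54·s^2 + 66·s·t − 52·t − 12·t^2 + 9

(9·s − 2·t − 9)·(−1 − 6·s + 6·t)
= −9·s − 54·s^2 + 54·s·t + 2·t + 12·s·t − 12·t^2 + 9 + 54·s − 54·t    [distributive law]
= 45·s − 54·s^2 + 66·s·t − 52·t − 12·t^2 + 9    [combine like terms]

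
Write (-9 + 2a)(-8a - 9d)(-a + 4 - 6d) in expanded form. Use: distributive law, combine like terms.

-136a^2 + 288a - 585ad + 324d - 486d^2 + 16a^3 + 114a^2d + 108ad^2

(-9 + 2a)(-8a - 9d)(-a + 4 - 6d)
= (72a + 81d - 16a^2 - 18ad)(-a + 4 - 6d)    [distributive law]
= -72a^2 + 288a - 432ad - 81ad + 324d - 486d^2 + 16a^3 - 64a^2 + 96a^2d + 18a^2d - 72ad + 108ad^2    [distributive law]
= -136a^2 + 288a - 585ad + 324d - 486d^2 + 16a^3 + 114a^2d + 108ad^2    [combine like terms]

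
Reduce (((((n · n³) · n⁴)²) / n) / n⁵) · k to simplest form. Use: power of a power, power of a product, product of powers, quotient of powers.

kn¹⁰

(((((n · n³) · n⁴)²) / n) / n⁵) · k
= (((((n · n³)²) · ((n⁴)²)) / n) / n⁵) · k    [power of a product]
= (((((n²) · ((n³)²)) · ((n⁴)²)) / n) / n⁵) · k    [power of a product]
= ((((n² · n⁶) · ((n⁴)²)) / n) / n⁵) · k    [power of a power]
= (((n⁸ · ((n⁴)²)) / n) / n⁵) · k    [product of powers]
= (((n⁸ · n⁸) / n) / n⁵) · k    [power of a power]
= ((n¹⁶ / n) / n⁵) · k    [product of powers]
= (n¹⁵ / n⁵) · k    [quotient of powers]
= n¹⁰ · k    [quotient of powers]
= kn¹⁰    [rearrange]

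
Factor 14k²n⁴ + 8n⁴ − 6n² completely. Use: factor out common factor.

2n²(7k²n² + 4n² − 3)

14k²n⁴ + 8n⁴ − 6n²
= 2(7k²n⁴ + 4n⁴ − 3n²)    [factor out 2]
= 2n²(7k²n² + 4n² − 3)    [factor out n²]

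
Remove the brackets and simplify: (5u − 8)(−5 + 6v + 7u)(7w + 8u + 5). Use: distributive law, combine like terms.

−567uw − 473u^2 − 85u + 210uvw + 240u^2v − 234uv + 245u^2w + 280u^3 + 280w + 200 − 336vw − 240v

(5u − 8)(−5 + 6v + 7u)(7w + 8u + 5)
= (−25u + 30uv + 35u^2 + 40 − 48v − 56u)(7w + 8u + 5)    [distributive law]
= (−81u + 30uv + 35u^2 + 40 − 48v)(7w + 8u + 5)    [combine like terms]
= −567uw − 648u^2 − 405u + 210uvw + 240u^2v + 150uv + 245u^2w + 280u^3 + 175u^2 + 280w + 320u + 200 − 336vw − 384uv − 240v    [distributive law]
= −567uw − 473u^2 − 85u + 210uvw + 240u^2v − 234uv + 245u^2w + 280u^3 + 280w + 200 − 336vw − 240v    [combine like terms]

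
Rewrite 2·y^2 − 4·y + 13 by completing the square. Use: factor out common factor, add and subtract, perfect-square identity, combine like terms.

2·y^2 − 4·y + 13
= 2(y^2 − 2·y) + 13    [factor out 2 from the y-terms]
= 2(y^2 − 2·y + 1 − 1) + 13    [add and subtract 1 inside the bracket]
= 2(y − 1)^2 − 2 + 13    [perfect-square identity]
= 2(y − 1)^2 + 11    [combine constants]

2(y − 1)^2 + 11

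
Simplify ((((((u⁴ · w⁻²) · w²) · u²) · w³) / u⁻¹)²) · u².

u¹⁶w⁶

((((((u⁴ · w⁻²) · w²) · u²) · w³) / u⁻¹)²) · u²
= ((((((u⁴ · w⁻²) · w²) · u²) · w³)²) / ((u⁻¹)²)) · u²    [power of a quotient]
= ((((((u⁴ · w⁻²) · w²) · u²)²) · ((w³)²)) / ((u⁻¹)²)) · u²    [power of a product]
= ((((((u⁴ · w⁻²) · w²)²) · ((u²)²)) · ((w³)²)) / ((u⁻¹)²)) · u²    [power of a product]
= ((((((u⁴ · w⁻²)²) · ((w²)²)) · ((u²)²)) · ((w³)²)) / ((u⁻¹)²)) · u²    [power of a product]
= (((((((u⁴)²) · ((w⁻²)²)) · ((w²)²)) · ((u²)²)) · ((w³)²)) / ((u⁻¹)²)) · u²    [power of a product]
= (((((u⁸ · ((w⁻²)²)) · ((w²)²)) · ((u²)²)) · ((w³)²)) / ((u⁻¹)²)) · u²    [power of a power]
= (((((u⁸ · w⁻⁴) · ((w²)²)) · ((u²)²)) · ((w³)²)) / ((u⁻¹)²)) · u²    [power of a power]
= (((((u⁸ · w⁻⁴) · w⁴) · ((u²)²)) · ((w³)²)) / ((u⁻¹)²)) · u²    [power of a power]
= (((((u⁸ · w⁻⁴) · w⁴) · u⁴) · ((w³)²)) / ((u⁻¹)²)) · u²    [power of a power]
= (((((u⁸ · w⁻⁴) · w⁴) · u⁴) · w⁶) / ((u⁻¹)²)) · u²    [power of a power]
= (((((u⁸ · w⁻⁴) · w⁴) · u⁴) · w⁶) / u⁻²) · u²    [power of a power]
= u¹⁶w⁶    [quotient of powers; product of powers]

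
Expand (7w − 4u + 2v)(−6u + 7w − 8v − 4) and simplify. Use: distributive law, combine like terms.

(7w − 4u + 2v)(−6u + 7w − 8v − 4)
= −42uw + 49w² − 56vw − 28w + 24u² − 28uw + 32uv + 16u − 12uv + 14vw − 16v² − 8v    [distributive law]
= −70uw + 49w² − 42vw − 28w + 24u² + 20uv + 16u − 16v² − 8v    [combine like terms]

−70uw + 49w² − 42vw − 28w + 24u² + 20uv + 16u − 16v² − 8v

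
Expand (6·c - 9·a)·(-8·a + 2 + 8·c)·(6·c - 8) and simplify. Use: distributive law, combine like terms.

-720·a·c^2 + 852·a·c - 312·c^2 - 96·c + 288·c^3 + 432·a^2·c - 576·a^2 + 144·a

(6·c - 9·a)·(-8·a + 2 + 8·c)·(6·c - 8)
= (-48·a·c + 12·c + 48·c^2 + 72·a^2 - 18·a - 72·a·c)·(6·c - 8)    [distributive law]
= (-120·a·c + 12·c + 48·c^2 + 72·a^2 - 18·a)·(6·c - 8)    [combine like terms]
= -720·a·c^2 + 960·a·c + 72·c^2 - 96·c + 288·c^3 - 384·c^2 + 432·a^2·c - 576·a^2 - 108·a·c + 144·a    [distributive law]
= -720·a·c^2 + 852·a·c - 312·c^2 - 96·c + 288·c^3 + 432·a^2·c - 576·a^2 + 144·a    [combine like terms]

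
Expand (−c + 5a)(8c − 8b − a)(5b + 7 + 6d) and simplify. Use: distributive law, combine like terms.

−40bc^2 − 56c^2 − 48c^2d + 40b^2c + 56bc + 48bcd + 205abc + 287ac + 246acd − 200ab^2 − 280ab − 240abd − 25a^2b − 35a^2 − 30a^2d

(−c + 5a)(8c − 8b − a)(5b + 7 + 6d)
= (−8c^2 + 8bc + ac + 40ac − 40ab − 5a^2)(5b + 7 + 6d)    [distributive law]
= (−8c^2 + 8bc + 41ac − 40ab − 5a^2)(5b + 7 + 6d)    [combine like terms]
= −40bc^2 − 56c^2 − 48c^2d + 40b^2c + 56bc + 48bcd + 205abc + 287ac + 246acd − 200ab^2 − 280ab − 240abd − 25a^2b − 35a^2 − 30a^2d    [distributive law]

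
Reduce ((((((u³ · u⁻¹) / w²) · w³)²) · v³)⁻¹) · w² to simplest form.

u⁻⁴·v⁻³

((((((u³ · u⁻¹) / w²) · w³)²) · v³)⁻¹) · w²
= ((((((u³ · u⁻¹) / w²) · w³)²)⁻¹) · ((v³)⁻¹)) · w²    [power of a product]
= (((((u³ · u⁻¹) / w²) · w³)⁻²) · ((v³)⁻¹)) · w²    [power of a power]
= (((((u³ · u⁻¹) / w²)⁻²) · ((w³)⁻²)) · ((v³)⁻¹)) · w²    [power of a product]
= (((((u³ · u⁻¹)⁻²) / ((w²)⁻²)) · ((w³)⁻²)) · ((v³)⁻¹)) · w²    [power of a quotient]
= ((((((u³)⁻²) · ((u⁻¹)⁻²)) / ((w²)⁻²)) · ((w³)⁻²)) · ((v³)⁻¹)) · w²    [power of a product]
= ((((u⁻⁶ · ((u⁻¹)⁻²)) / ((w²)⁻²)) · ((w³)⁻²)) · ((v³)⁻¹)) · w²    [power of a power]
= ((((u⁻⁶ · u²) / ((w²)⁻²)) · ((w³)⁻²)) · ((v³)⁻¹)) · w²    [power of a power]
= (((u⁻⁴ / ((w²)⁻²)) · ((w³)⁻²)) · ((v³)⁻¹)) · w²    [product of powers]
= (((u⁻⁴ / w⁻⁴) · ((w³)⁻²)) · ((v³)⁻¹)) · w²    [power of a power]
= (((u⁻⁴ / w⁻⁴) · w⁻⁶) · ((v³)⁻¹)) · w²    [power of a power]
= (((u⁻⁴ / w⁻⁴) · w⁻⁶) · v⁻³) · w²    [power of a power]
= u⁻⁴·v⁻³    [quotient of powers; product of powers]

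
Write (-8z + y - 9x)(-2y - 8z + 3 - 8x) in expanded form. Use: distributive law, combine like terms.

8yz + 64z^2 - 24z + 136xz - 2y^2 + 3y + 10xy - 27x + 72x^2

(-8z + y - 9x)(-2y - 8z + 3 - 8x)
= 16yz + 64z^2 - 24z + 64xz - 2y^2 - 8yz + 3y - 8xy + 18xy + 72xz - 27x + 72x^2    [distributive law]
= 8yz + 64z^2 - 24z + 136xz - 2y^2 + 3y + 10xy - 27x + 72x^2    [combine like terms]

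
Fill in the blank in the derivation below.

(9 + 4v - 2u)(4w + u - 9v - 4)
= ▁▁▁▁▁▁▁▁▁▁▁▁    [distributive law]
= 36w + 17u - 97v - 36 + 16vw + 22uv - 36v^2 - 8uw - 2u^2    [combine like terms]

After distributive law, the bracketed line is:

36w + 9u - 81v - 36 + 16vw + 4uv - 36v^2 - 16v - 8uw - 2u^2 + 18uv + 8u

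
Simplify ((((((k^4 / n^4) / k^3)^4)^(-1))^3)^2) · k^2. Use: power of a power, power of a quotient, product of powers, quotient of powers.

((((((k^4 / n^4) / k^3)^4)^(-1))^3)^2) · k^2
= (((((k^4 / n^4) / k^3)^4)^(-1))^6) · k^2    [power of a power]
= ((((k^4 / n^4) / k^3)^4)^(-6)) · k^2    [power of a power]
= (((k^4 / n^4) / k^3)^(-24)) · k^2    [power of a power]
= (((k^4 / n^4)^(-24)) / ((k^3)^(-24))) · k^2    [power of a quotient]
= ((((k^4)^(-24)) / ((n^4)^(-24))) / ((k^3)^(-24))) · k^2    [power of a quotient]
= ((k^(-96) / ((n^4)^(-24))) / ((k^3)^(-24))) · k^2    [power of a power]
= ((k^(-96) / n^(-96)) / ((k^3)^(-24))) · k^2    [power of a power]
= ((k^(-96) / n^(-96)) / k^(-72)) · k^2    [power of a power]
= k^(-22)n^96    [quotient of powers; product of powers]

k^(-22)n^96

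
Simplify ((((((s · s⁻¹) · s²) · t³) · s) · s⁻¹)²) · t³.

((((((s · s⁻¹) · s²) · t³) · s) · s⁻¹)²) · t³
= ((((((s · s⁻¹) · s²) · t³) · s)²) · ((s⁻¹)²)) · t³    [power of a product]
= ((((((s · s⁻¹) · s²) · t³)²) · (s²)) · ((s⁻¹)²)) · t³    [power of a product]
= ((((((s · s⁻¹) · s²)²) · ((t³)²)) · (s²)) · ((s⁻¹)²)) · t³    [power of a product]
= ((((((s · s⁻¹)²) · ((s²)²)) · ((t³)²)) · (s²)) · ((s⁻¹)²)) · t³    [power of a product]
= ((((((s²) · ((s⁻¹)²)) · ((s²)²)) · ((t³)²)) · (s²)) · ((s⁻¹)²)) · t³    [power of a product]
= (((((s² · s⁻²) · ((s²)²)) · ((t³)²)) · (s²)) · ((s⁻¹)²)) · t³    [power of a power]
= ((((s⁰ · ((s²)²)) · ((t³)²)) · (s²)) · ((s⁻¹)²)) · t³    [product of powers]
= ((((s⁰ · s⁴) · ((t³)²)) · (s²)) · ((s⁻¹)²)) · t³    [power of a power]
= (((s⁴ · ((t³)²)) · (s²)) · ((s⁻¹)²)) · t³    [product of powers]
= (((s⁴ · t⁶) · (s²)) · ((s⁻¹)²)) · t³    [power of a power]
= (((s⁴ · t⁶) · s²) · s⁻²) · t³    [power of a power]
= s⁴t⁹    [product of powers]

s⁴t⁹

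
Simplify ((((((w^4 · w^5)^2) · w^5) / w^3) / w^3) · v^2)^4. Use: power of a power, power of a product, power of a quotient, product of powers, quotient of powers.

((((((w^4 · w^5)^2) · w^5) / w^3) / w^3) · v^2)^4
= ((((((w^4 · w^5)^2) · w^5) / w^3) / w^3)^4) · ((v^2)^4)    [power of a product]
= ((((((w^4 · w^5)^2) · w^5) / w^3)^4) / ((w^3)^4)) · ((v^2)^4)    [power of a quotient]
= ((((((w^4 · w^5)^2) · w^5)^4) / ((w^3)^4)) / ((w^3)^4)) · ((v^2)^4)    [power of a quotient]
= ((((((w^4 · w^5)^2)^4) · ((w^5)^4)) / ((w^3)^4)) / ((w^3)^4)) · ((v^2)^4)    [power of a product]
= (((((w^4 · w^5)^8) · ((w^5)^4)) / ((w^3)^4)) / ((w^3)^4)) · ((v^2)^4)    [power of a power]
= ((((((w^4)^8) · ((w^5)^8)) · ((w^5)^4)) / ((w^3)^4)) / ((w^3)^4)) · ((v^2)^4)    [power of a product]
= ((((w^32 · ((w^5)^8)) · ((w^5)^4)) / ((w^3)^4)) / ((w^3)^4)) · ((v^2)^4)    [power of a power]
= ((((w^32 · w^40) · ((w^5)^4)) / ((w^3)^4)) / ((w^3)^4)) · ((v^2)^4)    [power of a power]
= (((w^72 · ((w^5)^4)) / ((w^3)^4)) / ((w^3)^4)) · ((v^2)^4)    [product of powers]
= (((w^72 · w^20) / ((w^3)^4)) / ((w^3)^4)) · ((v^2)^4)    [power of a power]
= ((w^92 / ((w^3)^4)) / ((w^3)^4)) · ((v^2)^4)    [product of powers]
= ((w^92 / w^12) / ((w^3)^4)) · ((v^2)^4)    [power of a power]
= (w^80 / ((w^3)^4)) · ((v^2)^4)    [quotient of powers]
= (w^80 / w^12) · ((v^2)^4)    [power of a power]
= w^68 · ((v^2)^4)    [quotient of powers]
= w^68 · v^8    [power of a power]
= v^8w^68    [rearrange]

v^8w^68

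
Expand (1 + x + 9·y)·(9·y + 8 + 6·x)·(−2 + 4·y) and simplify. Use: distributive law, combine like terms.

(1 + x + 9·y)·(9·y + 8 + 6·x)·(−2 + 4·y)
= (9·y + 8 + 6·x + 9·x·y + 8·x + 6·x^2 + 81·y^2 + 72·y + 54·x·y)·(−2 + 4·y)    [distributive law]
= (81·y + 8 + 14·x + 63·x·y + 6·x^2 + 81·y^2)·(−2 + 4·y)    [combine like terms]
= −162·y + 324·y^2 − 16 + 32·y − 28·x + 56·x·y − 126·x·y + 252·x·y^2 − 12·x^2 + 24·x^2·y − 162·y^2 + 324·y^3    [distributive law]
= −130·y + 162·y^2 − 16 − 28·x − 70·x·y + 252·x·y^2 − 12·x^2 + 24·x^2·y + 324·y^3    [combine like terms]

−130·y + 162·y^2 − 16 − 28·x − 70·x·y + 252·x·y^2 − 12·x^2 + 24·x^2·y + 324·y^3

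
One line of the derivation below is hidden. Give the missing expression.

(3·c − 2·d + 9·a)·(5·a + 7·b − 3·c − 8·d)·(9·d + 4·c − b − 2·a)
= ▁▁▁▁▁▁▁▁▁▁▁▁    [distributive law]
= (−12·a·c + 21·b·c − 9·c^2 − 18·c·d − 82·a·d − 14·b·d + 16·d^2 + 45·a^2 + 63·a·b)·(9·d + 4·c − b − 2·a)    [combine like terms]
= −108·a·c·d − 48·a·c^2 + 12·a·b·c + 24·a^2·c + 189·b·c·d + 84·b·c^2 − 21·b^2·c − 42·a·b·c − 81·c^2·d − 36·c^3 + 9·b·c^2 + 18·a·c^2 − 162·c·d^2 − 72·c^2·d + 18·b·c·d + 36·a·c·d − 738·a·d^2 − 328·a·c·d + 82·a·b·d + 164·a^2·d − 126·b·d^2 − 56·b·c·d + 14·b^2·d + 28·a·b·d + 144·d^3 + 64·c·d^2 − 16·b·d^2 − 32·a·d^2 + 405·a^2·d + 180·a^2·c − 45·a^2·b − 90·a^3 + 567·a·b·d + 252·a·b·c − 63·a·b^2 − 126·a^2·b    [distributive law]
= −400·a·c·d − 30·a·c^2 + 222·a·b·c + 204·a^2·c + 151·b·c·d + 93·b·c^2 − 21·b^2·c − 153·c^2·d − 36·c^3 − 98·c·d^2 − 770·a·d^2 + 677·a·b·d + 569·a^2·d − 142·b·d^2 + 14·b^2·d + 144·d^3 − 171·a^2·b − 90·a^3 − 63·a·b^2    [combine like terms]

By distributive law:

(15·a·c + 21·b·c − 9·c^2 − 24·c·d − 10·a·d − 14·b·d + 6·c·d + 16·d^2 + 45·a^2 + 63·a·b − 27·a·c − 72·a·d)·(9·d + 4·c − b − 2·a)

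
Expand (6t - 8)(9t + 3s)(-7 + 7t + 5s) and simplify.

(6t - 8)(9t + 3s)(-7 + 7t + 5s)
= (54t^2 + 18st - 72t - 24s)(-7 + 7t + 5s)    [distributive law]
= -378t^2 + 378t^3 + 270st^2 - 126st + 126st^2 + 90s^2t + 504t - 504t^2 - 360st + 168s - 168st - 120s^2    [distributive law]
= -882t^2 + 378t^3 + 396st^2 - 654st + 90s^2t + 504t + 168s - 120s^2    [combine like terms]

-882t^2 + 378t^3 + 396st^2 - 654st + 90s^2t + 504t + 168s - 120s^2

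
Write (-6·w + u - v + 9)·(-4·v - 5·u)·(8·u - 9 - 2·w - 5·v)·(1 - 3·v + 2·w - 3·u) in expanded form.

(-6·w + u - v + 9)·(-4·v - 5·u)·(8·u - 9 - 2·w - 5·v)·(1 - 3·v + 2·w - 3·u)
= (24·v·w + 30·u·w - 4·u·v - 5·u^2 + 4·v^2 + 5·u·v - 36·v - 45·u)·(8·u - 9 - 2·w - 5·v)·(1 - 3·v + 2·w - 3·u)    [distributive law]
= (24·v·w + 30·u·w + u·v - 5·u^2 + 4·v^2 - 36·v - 45·u)·(8·u - 9 - 2·w - 5·v)·(1 - 3·v + 2·w - 3·u)    [combine like terms]
= (192·u·v·w - 216·v·w - 48·v·w^2 - 120·v^2·w + 240·u^2·w - 270·u·w - 60·u·w^2 - 150·u·v·w + 8·u^2·v - 9·u·v - 2·u·v·w - 5·u·v^2 - 40·u^3 + 45·u^2 + 10·u^2·w + 25·u^2·v + 32·u·v^2 - 36·v^2 - 8·v^2·w - 20·v^3 - 288·u·v + 324·v + 72·v·w + 180·v^2 - 360·u^2 + 405·u + 90·u·w + 225·u·v)·(1 - 3·v + 2·w - 3·u)    [distributive law]
= (40·u·v·w - 144·v·w - 48·v·w^2 - 128·v^2·w + 250·u^2·w - 180·u·w - 60·u·w^2 + 33·u^2·v - 72·u·v + 27·u·v^2 - 40·u^3 - 315·u^2 + 144·v^2 - 20·v^3 + 324·v + 405·u)·(1 - 3·v + 2·w - 3·u)    [combine like terms]
= 40·u·v·w - 120·u·v^2·w + 80·u·v·w^2 - 120·u^2·v·w - 144·v·w + 432·v^2·w - 288·v·w^2 + 432·u·v·w - 48·v·w^2 + 144·v^2·w^2 - 96·v·w^3 + 144·u·v·w^2 - 128·v^2·w + 384·v^3·w - 256·v^2·w^2 + 384·u·v^2·w + 250·u^2·w - 750·u^2·v·w + 500·u^2·w^2 - 750·u^3·w - 180·u·w + 540·u·v·w - 360·u·w^2 + 540·u^2·w - 60·u·w^2 + 180·u·v·w^2 - 120·u·w^3 + 180·u^2·w^2 + 33·u^2·v - 99·u^2·v^2 + 66·u^2·v·w - 99·u^3·v - 72·u·v + 216·u·v^2 - 144·u·v·w + 216·u^2·v + 27·u·v^2 - 81·u·v^3 + 54·u·v^2·w - 81·u^2·v^2 - 40·u^3 + 120·u^3·v - 80·u^3·w + 120·u^4 - 315·u^2 + 945·u^2·v - 630·u^2·w + 945·u^3 + 144·v^2 - 432·v^3 + 288·v^2·w - 432·u·v^2 - 20·v^3 + 60·v^4 - 40·v^3·w + 60·u·v^3 + 324·v - 972·v^2 + 648·v·w - 972·u·v + 405·u - 1215·u·v + 810·u·w - 1215·u^2    [distributive law]
= 868·u·v·w + 318·u·v^2·w + 404·u·v·w^2 - 804·u^2·v·w + 504·v·w + 592·v^2·w - 336·v·w^2 - 112·v^2·w^2 - 96·v·w^3 + 344·v^3·w + 160·u^2·w + 680·u^2·w^2 - 830·u^3·w + 630·u·w - 420·u·w^2 - 120·u·w^3 + 1194·u^2·v - 180·u^2·v^2 + 21·u^3·v - 2259·u·v - 189·u·v^2 - 21·u·v^3 + 905·u^3 + 120·u^4 - 1530·u^2 - 828·v^2 - 452·v^3 + 60·v^4 + 324·v + 405·u    [combine like terms]

868·u·v·w + 318·u·v^2·w + 404·u·v·w^2 - 804·u^2·v·w + 504·v·w + 592·v^2·w - 336·v·w^2 - 112·v^2·w^2 - 96·v·w^3 + 344·v^3·w + 160·u^2·w + 680·u^2·w^2 - 830·u^3·w + 630·u·w - 420·u·w^2 - 120·u·w^3 + 1194·u^2·v - 180·u^2·v^2 + 21·u^3·v - 2259·u·v - 189·u·v^2 - 21·u·v^3 + 905·u^3 + 120·u^4 - 1530·u^2 - 828·v^2 - 452·v^3 + 60·v^4 + 324·v + 405·u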